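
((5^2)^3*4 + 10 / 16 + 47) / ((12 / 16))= 500381 / 6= 83396.83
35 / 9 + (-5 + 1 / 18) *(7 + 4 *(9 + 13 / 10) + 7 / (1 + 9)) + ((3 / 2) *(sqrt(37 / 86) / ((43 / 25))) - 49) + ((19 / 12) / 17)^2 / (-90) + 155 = -494003089 / 3745440 + 75 *sqrt(3182) / 7396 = -131.32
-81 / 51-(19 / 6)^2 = -7109 / 612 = -11.62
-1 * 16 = -16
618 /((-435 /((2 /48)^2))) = -103 /41760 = -0.00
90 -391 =-301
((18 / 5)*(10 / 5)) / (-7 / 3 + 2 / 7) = -756 / 215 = -3.52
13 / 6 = 2.17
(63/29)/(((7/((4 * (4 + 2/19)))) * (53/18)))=1.73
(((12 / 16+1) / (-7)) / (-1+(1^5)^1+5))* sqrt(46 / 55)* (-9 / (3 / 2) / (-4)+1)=-sqrt(2530) / 440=-0.11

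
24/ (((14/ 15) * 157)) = 180/ 1099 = 0.16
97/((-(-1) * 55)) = 97/55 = 1.76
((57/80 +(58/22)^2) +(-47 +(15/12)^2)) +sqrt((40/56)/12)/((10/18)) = -182829/4840 +3 * sqrt(105)/70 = -37.34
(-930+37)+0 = -893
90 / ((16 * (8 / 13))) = 9.14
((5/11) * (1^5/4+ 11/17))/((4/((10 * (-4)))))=-1525/374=-4.08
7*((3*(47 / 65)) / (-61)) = -987 / 3965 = -0.25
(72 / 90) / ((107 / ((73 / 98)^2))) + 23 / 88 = 30013257 / 113039080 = 0.27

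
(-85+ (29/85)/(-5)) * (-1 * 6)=216924/425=510.41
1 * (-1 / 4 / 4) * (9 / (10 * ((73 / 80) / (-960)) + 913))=-4320 / 7011767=-0.00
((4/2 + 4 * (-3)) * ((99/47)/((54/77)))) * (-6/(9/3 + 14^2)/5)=1694/9353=0.18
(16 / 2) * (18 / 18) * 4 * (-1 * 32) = -1024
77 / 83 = 0.93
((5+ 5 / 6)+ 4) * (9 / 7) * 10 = 885 / 7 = 126.43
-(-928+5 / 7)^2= -42133081 / 49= -859858.80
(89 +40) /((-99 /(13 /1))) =-559 /33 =-16.94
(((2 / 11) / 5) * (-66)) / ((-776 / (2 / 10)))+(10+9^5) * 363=103976322453 / 4850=21438417.00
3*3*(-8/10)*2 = -14.40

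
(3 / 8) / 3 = 1 / 8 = 0.12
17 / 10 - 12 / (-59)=1.90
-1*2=-2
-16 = -16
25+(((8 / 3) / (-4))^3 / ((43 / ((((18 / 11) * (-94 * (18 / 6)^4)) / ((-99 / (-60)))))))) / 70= 937597 / 36421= 25.74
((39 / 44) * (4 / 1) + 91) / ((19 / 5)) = 5200 / 209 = 24.88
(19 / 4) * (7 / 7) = 19 / 4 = 4.75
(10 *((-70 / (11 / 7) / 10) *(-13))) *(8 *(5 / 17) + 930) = 100964500 / 187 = 539917.11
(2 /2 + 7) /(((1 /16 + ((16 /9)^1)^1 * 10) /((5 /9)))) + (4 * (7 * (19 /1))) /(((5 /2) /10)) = 5467472 /2569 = 2128.25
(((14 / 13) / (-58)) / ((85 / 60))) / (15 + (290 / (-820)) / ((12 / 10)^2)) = -247968 / 279143995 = -0.00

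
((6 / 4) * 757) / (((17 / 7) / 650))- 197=5163176 / 17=303716.24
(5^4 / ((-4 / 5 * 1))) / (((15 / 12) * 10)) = -125 / 2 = -62.50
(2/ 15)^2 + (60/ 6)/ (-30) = -71/ 225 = -0.32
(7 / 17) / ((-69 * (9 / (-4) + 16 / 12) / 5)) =140 / 4301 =0.03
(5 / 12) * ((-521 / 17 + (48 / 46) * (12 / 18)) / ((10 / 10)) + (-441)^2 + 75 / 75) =81021.69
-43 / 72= -0.60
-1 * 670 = -670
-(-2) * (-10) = -20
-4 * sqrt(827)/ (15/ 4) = -16 * sqrt(827)/ 15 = -30.67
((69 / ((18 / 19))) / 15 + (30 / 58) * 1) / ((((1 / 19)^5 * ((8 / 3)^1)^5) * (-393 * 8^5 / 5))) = -312501026493 / 8158290378752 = -0.04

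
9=9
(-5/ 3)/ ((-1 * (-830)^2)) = 1/ 413340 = 0.00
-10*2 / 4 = -5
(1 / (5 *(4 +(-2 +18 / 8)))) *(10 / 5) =8 / 85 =0.09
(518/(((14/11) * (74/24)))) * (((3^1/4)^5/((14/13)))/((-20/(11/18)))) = -0.89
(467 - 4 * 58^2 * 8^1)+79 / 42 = -4501523 / 42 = -107179.12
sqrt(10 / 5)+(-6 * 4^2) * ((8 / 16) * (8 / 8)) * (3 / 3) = -48+sqrt(2) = -46.59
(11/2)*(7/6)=77/12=6.42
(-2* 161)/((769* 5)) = -322/3845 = -0.08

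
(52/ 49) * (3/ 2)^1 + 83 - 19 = 3214/ 49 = 65.59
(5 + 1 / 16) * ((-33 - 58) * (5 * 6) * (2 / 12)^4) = -1365 / 128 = -10.66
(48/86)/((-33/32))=-256/473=-0.54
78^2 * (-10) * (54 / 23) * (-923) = 3032387280 / 23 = 131842925.22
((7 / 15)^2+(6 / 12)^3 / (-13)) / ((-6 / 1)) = -4871 / 140400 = -0.03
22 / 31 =0.71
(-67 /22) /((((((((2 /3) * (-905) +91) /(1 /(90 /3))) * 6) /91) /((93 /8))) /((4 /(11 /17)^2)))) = 54623023 /163659760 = 0.33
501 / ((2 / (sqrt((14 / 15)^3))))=1169 * sqrt(210) / 75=225.87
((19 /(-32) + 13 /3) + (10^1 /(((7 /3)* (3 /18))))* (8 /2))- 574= -314095 /672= -467.40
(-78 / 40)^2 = 1521 / 400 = 3.80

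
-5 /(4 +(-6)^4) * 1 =-1 /260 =-0.00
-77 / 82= -0.94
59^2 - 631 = 2850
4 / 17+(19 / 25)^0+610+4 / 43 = 446881 / 731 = 611.33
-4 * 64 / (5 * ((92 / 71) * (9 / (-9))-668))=0.08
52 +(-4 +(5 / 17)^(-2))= 1489 / 25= 59.56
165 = 165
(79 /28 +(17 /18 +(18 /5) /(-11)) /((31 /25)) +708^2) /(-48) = -43074903269 /4124736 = -10443.07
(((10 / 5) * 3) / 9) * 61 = 122 / 3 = 40.67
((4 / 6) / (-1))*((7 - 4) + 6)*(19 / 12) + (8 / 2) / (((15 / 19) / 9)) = 361 / 10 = 36.10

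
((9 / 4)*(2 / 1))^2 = 20.25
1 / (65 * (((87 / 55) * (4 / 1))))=11 / 4524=0.00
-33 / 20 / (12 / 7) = -77 / 80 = -0.96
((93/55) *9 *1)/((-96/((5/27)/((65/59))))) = -1829/68640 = -0.03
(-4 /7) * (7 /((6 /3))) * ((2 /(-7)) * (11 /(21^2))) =44 /3087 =0.01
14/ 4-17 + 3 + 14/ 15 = -287/ 30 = -9.57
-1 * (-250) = 250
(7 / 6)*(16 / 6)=28 / 9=3.11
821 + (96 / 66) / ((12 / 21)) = 9059 / 11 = 823.55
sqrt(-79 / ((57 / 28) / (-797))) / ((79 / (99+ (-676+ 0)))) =-1154*sqrt(25122237) / 4503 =-1284.50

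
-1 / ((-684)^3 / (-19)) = -1 / 16842816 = -0.00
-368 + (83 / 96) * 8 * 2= -2125 / 6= -354.17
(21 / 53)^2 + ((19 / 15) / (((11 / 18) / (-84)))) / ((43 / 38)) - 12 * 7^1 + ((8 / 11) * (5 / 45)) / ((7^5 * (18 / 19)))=-2149808597240629 / 9043948970595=-237.71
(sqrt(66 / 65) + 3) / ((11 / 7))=7* sqrt(4290) / 715 + 21 / 11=2.55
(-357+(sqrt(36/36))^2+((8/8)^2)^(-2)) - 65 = -420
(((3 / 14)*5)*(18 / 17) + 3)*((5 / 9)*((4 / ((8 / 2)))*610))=500200 / 357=1401.12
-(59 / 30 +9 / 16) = -607 / 240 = -2.53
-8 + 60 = 52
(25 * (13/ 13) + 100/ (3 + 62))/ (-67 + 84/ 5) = -0.53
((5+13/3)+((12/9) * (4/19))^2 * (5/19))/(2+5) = 577436/432117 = 1.34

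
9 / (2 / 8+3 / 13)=18.72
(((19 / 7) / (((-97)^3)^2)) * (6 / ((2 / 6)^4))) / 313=9234 / 1825041662799439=0.00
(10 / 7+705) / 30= 989 / 42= 23.55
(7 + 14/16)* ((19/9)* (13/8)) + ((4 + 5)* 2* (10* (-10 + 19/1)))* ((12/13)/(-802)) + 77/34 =155495181/5671744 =27.42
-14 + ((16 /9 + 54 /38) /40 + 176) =1108627 /6840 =162.08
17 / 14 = 1.21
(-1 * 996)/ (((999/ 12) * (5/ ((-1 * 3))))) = 1328/ 185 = 7.18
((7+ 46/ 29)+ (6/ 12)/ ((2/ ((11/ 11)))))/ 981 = 1025/ 113796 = 0.01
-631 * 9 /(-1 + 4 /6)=17037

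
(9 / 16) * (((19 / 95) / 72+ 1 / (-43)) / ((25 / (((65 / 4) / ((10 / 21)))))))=-86541 / 5504000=-0.02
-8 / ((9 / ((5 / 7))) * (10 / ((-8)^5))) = 131072 / 63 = 2080.51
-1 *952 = -952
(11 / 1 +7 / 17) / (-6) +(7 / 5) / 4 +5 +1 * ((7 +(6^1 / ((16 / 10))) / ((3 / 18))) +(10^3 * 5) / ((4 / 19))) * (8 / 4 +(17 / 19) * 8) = 4220452483 / 19380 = 217773.61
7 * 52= 364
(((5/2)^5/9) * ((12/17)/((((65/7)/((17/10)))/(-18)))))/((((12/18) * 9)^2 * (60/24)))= -175/624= -0.28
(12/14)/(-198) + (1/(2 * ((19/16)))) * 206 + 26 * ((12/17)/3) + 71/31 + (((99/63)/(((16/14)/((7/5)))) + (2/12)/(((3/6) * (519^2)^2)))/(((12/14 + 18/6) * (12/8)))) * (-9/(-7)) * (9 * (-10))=19010895265978451333/335641476665035926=56.64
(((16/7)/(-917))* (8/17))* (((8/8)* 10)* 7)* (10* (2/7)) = -0.23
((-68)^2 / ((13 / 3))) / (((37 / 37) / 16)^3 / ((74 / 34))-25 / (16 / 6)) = -2102329344 / 18470179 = -113.82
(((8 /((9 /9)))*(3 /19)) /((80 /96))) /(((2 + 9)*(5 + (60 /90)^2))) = 1296 /51205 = 0.03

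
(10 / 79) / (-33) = -10 / 2607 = -0.00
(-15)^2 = 225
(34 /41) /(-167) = -34 /6847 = -0.00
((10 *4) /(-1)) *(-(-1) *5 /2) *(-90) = 9000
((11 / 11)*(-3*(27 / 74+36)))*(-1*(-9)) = -72657 / 74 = -981.85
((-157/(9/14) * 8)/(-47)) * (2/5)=16.63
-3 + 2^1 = -1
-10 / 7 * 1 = -10 / 7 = -1.43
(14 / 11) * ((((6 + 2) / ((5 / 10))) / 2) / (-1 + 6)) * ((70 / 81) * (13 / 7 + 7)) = 13888 / 891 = 15.59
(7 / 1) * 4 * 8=224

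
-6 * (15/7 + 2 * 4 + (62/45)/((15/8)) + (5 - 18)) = 20056/1575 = 12.73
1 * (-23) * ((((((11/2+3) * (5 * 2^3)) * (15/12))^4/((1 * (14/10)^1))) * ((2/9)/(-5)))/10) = 150076796875/63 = 2382171378.97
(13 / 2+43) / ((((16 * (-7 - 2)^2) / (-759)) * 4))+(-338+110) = -90335 / 384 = -235.25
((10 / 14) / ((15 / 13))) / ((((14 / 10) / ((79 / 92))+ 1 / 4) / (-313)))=-6429020 / 62391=-103.04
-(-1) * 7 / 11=7 / 11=0.64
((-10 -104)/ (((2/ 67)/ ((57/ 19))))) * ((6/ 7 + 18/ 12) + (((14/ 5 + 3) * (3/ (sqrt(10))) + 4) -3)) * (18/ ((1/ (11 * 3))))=-296037423 * sqrt(10)/ 25 -159928263/ 7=-60292995.89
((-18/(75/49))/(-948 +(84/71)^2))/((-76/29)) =-7163261/1511073800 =-0.00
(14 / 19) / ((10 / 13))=91 / 95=0.96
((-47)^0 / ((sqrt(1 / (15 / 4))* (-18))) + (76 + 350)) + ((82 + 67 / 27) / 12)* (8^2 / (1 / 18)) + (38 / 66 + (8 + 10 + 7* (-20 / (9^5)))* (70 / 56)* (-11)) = 10768486991 / 1299078-sqrt(15) / 36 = 8289.22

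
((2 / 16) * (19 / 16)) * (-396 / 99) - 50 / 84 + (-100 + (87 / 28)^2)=-430579 / 4704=-91.53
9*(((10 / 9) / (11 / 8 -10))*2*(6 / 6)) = -2.32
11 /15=0.73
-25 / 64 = -0.39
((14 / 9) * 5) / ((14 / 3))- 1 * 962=-2881 / 3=-960.33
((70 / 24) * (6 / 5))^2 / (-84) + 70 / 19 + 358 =329723 / 912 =361.54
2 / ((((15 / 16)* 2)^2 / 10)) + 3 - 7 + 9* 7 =2911 / 45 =64.69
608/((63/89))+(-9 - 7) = 53104/63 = 842.92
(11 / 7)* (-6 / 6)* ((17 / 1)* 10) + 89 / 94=-266.20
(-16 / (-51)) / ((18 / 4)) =32 / 459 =0.07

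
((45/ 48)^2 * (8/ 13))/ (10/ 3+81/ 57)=0.11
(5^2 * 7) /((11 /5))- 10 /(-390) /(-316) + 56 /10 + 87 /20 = 30330877 /338910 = 89.50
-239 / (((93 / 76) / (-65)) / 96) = 37781120 / 31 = 1218745.81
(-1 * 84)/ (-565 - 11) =7/ 48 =0.15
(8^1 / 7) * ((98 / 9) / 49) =16 / 63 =0.25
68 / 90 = 34 / 45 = 0.76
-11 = -11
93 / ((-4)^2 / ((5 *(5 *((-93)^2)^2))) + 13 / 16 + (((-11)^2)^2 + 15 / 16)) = 695688369300 / 109535385694339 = 0.01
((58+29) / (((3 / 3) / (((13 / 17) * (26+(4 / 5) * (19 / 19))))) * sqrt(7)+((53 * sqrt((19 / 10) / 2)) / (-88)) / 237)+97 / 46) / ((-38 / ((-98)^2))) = 2401 * (-726986351520 - 859788600 * sqrt(7)+4477811 * sqrt(95)) / (437 * (-46163 * sqrt(95)+8863800 * sqrt(7))) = -174185.59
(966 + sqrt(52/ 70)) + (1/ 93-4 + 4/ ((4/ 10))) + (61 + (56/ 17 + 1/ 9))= sqrt(910)/ 35 + 4915721/ 4743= 1037.28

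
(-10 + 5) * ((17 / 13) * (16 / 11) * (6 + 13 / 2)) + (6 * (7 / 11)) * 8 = -12632 / 143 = -88.34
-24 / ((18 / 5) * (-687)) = 20 / 2061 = 0.01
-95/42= -2.26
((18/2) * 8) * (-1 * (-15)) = 1080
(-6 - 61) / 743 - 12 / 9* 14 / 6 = -21407 / 6687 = -3.20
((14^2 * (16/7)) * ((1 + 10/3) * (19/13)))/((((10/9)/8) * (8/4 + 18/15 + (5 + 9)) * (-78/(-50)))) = 425600/559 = 761.36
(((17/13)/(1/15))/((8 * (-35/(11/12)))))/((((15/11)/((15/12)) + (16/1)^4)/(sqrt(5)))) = -0.00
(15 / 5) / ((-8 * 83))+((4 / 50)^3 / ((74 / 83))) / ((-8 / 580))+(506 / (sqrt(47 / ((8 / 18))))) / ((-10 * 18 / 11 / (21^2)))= -136367 * sqrt(47) / 705 - 3543371 / 76775000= -1326.12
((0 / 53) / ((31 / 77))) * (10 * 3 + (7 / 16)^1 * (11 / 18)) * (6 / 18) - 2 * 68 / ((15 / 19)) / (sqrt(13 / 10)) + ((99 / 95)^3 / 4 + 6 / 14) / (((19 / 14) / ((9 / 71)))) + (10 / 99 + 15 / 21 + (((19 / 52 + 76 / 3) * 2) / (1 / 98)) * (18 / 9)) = 209954353543015283 / 20839598529750 - 2584 * sqrt(130) / 195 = 9923.69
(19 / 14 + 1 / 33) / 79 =641 / 36498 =0.02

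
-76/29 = -2.62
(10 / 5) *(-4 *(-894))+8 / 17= 121592 / 17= 7152.47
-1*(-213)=213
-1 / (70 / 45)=-9 / 14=-0.64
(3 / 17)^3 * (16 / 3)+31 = 152447 / 4913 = 31.03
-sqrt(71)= -8.43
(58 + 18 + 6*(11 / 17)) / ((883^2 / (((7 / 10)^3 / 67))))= 232897 / 444032885500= 0.00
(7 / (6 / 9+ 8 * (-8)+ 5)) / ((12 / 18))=-9 / 50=-0.18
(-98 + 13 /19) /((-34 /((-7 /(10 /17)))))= -34.06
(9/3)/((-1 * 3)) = -1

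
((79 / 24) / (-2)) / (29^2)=-79 / 40368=-0.00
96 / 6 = 16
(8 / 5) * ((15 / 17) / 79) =24 / 1343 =0.02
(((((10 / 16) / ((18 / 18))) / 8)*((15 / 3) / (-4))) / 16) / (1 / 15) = -375 / 4096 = -0.09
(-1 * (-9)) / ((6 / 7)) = 21 / 2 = 10.50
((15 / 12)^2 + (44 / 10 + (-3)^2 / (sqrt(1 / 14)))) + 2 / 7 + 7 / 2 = 5459 / 560 + 9 * sqrt(14) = 43.42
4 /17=0.24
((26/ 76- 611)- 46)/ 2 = -24953/ 76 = -328.33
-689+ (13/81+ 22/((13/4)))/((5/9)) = -395768/585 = -676.53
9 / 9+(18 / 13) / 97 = 1279 / 1261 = 1.01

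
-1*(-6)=6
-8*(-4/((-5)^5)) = -32/3125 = -0.01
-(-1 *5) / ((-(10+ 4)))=-5 / 14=-0.36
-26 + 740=714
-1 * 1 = -1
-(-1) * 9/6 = 3/2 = 1.50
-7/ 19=-0.37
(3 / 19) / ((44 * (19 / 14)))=21 / 7942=0.00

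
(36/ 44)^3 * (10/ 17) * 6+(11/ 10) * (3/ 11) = 2.23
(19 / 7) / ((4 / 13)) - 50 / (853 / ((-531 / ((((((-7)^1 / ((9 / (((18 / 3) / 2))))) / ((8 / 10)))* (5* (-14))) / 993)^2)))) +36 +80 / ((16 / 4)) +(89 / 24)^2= 24031685093293 / 29491963200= 814.86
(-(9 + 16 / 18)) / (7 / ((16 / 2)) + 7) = -712 / 567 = -1.26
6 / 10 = 3 / 5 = 0.60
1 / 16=0.06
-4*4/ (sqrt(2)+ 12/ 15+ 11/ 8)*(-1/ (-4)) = -13920/ 4369+ 6400*sqrt(2)/ 4369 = -1.11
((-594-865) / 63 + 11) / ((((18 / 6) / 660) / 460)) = -77519200 / 63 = -1230463.49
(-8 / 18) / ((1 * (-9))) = 4 / 81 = 0.05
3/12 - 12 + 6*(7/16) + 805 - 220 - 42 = 4271/8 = 533.88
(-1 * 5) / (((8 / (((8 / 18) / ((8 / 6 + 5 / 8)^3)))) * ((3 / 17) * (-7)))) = 21760 / 726761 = 0.03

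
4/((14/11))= 22/7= 3.14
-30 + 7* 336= 2322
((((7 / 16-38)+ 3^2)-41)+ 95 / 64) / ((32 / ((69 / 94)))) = -300633 / 192512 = -1.56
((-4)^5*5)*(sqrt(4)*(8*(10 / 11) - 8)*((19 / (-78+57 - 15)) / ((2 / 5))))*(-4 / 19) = 204800 / 99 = 2068.69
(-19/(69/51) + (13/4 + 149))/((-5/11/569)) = -15916637/92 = -173006.92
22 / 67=0.33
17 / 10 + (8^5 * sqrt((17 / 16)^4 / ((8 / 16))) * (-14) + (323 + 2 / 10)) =3249 / 10 - 517888 * sqrt(2) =-732079.33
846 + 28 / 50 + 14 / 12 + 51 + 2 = 135109 / 150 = 900.73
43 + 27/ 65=2822/ 65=43.42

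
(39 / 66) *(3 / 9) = 13 / 66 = 0.20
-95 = -95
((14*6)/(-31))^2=7056/961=7.34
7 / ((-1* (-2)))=7 / 2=3.50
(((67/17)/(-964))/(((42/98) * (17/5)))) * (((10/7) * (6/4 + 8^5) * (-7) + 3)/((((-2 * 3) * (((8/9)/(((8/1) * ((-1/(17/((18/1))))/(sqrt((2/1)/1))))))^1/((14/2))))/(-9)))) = -6407414685 * sqrt(2)/139298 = -65050.85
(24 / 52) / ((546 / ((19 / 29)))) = 19 / 34307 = 0.00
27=27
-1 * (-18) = 18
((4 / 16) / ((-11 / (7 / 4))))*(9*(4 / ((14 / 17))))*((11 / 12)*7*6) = -1071 / 16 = -66.94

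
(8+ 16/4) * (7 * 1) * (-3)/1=-252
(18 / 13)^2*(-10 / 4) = -810 / 169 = -4.79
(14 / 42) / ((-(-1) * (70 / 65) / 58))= 377 / 21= 17.95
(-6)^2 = 36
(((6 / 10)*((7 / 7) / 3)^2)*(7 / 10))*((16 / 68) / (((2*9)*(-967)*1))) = -7 / 11096325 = -0.00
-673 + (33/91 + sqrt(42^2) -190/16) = -467749/728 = -642.51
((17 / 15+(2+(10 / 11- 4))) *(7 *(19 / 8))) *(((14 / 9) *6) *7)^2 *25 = 22353310 / 297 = 75263.67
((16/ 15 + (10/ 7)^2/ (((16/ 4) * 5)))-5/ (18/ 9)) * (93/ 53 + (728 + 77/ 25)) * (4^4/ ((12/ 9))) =-60808279744/ 324625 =-187318.54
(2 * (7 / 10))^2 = 49 / 25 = 1.96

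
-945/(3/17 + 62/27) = -86751/227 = -382.16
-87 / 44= -1.98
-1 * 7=-7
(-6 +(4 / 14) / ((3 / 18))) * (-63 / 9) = 30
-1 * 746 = -746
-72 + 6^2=-36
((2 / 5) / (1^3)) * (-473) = -946 / 5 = -189.20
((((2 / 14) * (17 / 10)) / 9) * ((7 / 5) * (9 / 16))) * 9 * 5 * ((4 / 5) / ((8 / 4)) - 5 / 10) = -153 / 1600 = -0.10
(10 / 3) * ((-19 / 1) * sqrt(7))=-167.56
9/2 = 4.50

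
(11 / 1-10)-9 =-8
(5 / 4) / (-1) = -5 / 4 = -1.25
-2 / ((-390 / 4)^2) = -8 / 38025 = -0.00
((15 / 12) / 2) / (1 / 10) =25 / 4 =6.25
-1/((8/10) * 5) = -1/4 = -0.25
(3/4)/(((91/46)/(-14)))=-69/13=-5.31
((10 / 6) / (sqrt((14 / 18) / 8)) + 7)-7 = 5.35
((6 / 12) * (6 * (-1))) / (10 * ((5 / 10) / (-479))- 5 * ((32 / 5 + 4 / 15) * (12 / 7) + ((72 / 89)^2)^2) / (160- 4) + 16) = -24613843886541 / 128070202509727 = -0.19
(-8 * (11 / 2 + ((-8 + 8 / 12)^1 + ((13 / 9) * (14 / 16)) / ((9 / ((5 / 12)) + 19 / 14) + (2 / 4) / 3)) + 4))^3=-80325199737523 / 14313506752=-5611.85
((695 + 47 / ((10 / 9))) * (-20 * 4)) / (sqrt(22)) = -29492 * sqrt(22) / 11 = -12575.43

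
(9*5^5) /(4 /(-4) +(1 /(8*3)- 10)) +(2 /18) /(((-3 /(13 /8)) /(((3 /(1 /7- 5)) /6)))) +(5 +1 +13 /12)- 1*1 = -9890876491 /3862944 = -2560.45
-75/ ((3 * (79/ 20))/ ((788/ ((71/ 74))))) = -29156000/ 5609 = -5198.07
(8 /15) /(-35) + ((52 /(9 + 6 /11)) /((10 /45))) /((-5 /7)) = -18026 /525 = -34.34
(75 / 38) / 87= 25 / 1102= 0.02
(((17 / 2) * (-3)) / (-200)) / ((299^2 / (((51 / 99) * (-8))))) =-289 / 49170550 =-0.00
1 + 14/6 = 10/3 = 3.33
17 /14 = 1.21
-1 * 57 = -57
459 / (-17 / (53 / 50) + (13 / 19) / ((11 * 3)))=-15253029 / 532261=-28.66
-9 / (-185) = 9 / 185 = 0.05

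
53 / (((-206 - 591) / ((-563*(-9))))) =-268551 / 797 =-336.95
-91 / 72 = -1.26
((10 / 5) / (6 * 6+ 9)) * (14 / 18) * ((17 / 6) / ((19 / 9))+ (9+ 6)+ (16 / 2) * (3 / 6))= 5411 / 7695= 0.70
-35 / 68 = -0.51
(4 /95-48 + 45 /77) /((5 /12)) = -113.70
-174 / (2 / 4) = -348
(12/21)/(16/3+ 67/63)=36/403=0.09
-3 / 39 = -1 / 13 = -0.08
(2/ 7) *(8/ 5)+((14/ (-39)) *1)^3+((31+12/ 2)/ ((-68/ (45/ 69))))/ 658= 125249446799/ 305229473640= 0.41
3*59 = 177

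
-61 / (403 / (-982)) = 59902 / 403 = 148.64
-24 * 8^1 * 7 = -1344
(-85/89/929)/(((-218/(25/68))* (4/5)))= 625/288391328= 0.00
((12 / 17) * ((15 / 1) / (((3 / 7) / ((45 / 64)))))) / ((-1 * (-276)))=1575 / 25024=0.06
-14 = -14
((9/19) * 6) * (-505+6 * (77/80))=-28377/20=-1418.85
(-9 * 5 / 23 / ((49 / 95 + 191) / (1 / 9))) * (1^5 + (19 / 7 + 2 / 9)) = -58900 / 13181553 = -0.00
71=71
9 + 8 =17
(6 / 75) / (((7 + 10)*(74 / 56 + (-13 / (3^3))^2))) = 40824 / 13474625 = 0.00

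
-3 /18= -1 /6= -0.17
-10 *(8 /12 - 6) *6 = 320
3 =3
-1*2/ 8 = -1/ 4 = -0.25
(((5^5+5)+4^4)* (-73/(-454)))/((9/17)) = 2101013/2043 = 1028.40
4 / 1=4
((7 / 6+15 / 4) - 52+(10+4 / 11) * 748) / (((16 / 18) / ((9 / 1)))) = 2496393 / 32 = 78012.28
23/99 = 0.23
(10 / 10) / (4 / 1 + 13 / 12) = 12 / 61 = 0.20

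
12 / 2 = 6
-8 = -8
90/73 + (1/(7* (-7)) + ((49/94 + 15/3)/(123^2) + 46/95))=273371021389/161086582230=1.70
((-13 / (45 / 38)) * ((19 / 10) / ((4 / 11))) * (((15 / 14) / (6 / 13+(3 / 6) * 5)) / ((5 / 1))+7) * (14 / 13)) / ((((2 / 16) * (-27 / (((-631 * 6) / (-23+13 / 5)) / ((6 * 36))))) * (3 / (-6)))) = -868339292 / 3903795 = -222.43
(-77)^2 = 5929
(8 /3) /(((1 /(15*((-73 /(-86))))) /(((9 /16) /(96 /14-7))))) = -22995 /172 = -133.69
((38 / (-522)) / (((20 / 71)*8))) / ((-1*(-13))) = -1349 / 542880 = -0.00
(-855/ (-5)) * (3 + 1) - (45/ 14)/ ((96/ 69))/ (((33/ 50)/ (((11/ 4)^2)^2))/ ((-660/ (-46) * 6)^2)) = -122241719637/ 82432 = -1482940.12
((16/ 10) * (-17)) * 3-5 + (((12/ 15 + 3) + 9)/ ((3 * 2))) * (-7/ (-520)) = -84407/ 975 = -86.57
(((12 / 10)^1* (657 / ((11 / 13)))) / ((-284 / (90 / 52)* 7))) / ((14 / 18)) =-159651 / 153076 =-1.04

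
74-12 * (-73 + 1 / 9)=2846 / 3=948.67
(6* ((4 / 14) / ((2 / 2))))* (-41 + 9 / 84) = -3435 / 49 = -70.10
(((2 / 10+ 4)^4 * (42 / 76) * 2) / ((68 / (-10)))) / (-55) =4084101 / 4441250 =0.92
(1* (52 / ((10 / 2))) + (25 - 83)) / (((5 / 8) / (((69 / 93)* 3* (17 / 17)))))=-131376 / 775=-169.52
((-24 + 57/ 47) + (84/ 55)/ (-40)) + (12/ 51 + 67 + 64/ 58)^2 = 29198500081037/ 6282816650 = 4647.36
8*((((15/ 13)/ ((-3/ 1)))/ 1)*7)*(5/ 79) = -1400/ 1027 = -1.36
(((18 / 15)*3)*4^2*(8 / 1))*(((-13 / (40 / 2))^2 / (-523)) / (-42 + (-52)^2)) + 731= 63607313207 / 87014125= 731.00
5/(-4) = -5/4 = -1.25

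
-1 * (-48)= 48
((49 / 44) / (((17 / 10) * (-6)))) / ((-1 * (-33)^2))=245 / 2443716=0.00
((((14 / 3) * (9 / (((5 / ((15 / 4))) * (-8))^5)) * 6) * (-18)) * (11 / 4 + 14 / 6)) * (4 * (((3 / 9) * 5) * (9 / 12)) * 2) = 14007735 / 8388608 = 1.67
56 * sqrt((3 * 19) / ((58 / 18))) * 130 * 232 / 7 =24960 * sqrt(1653) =1014801.28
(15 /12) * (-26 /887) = -65 /1774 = -0.04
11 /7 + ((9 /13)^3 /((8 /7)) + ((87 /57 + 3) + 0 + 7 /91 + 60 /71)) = 1213254701 /165970168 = 7.31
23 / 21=1.10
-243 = -243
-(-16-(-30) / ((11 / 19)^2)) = -8894 / 121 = -73.50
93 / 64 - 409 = -26083 / 64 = -407.55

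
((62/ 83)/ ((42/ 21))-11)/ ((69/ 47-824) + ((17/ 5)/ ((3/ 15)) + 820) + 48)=-20727/ 121844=-0.17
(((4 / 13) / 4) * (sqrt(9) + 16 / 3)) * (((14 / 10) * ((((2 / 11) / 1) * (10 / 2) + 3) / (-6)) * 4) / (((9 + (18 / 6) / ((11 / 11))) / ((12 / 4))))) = -1505 / 2574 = -0.58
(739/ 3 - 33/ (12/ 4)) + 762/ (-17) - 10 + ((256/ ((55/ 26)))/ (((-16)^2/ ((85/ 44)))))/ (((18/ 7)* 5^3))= 1670915299/ 9256500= 180.51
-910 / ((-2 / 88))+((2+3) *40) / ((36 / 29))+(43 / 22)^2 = 40204.93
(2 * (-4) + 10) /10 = 1 /5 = 0.20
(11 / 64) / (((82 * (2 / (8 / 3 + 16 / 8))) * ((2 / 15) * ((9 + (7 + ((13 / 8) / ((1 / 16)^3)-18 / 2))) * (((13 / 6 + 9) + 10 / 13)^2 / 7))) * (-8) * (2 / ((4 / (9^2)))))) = -9295 / 11133697736448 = -0.00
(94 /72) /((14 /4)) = 47 /126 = 0.37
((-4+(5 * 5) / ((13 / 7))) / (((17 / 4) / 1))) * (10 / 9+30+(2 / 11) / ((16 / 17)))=1016513 / 14586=69.69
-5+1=-4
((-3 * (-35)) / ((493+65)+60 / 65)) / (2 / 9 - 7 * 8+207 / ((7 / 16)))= 4095 / 9097724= 0.00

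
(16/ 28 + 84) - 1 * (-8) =648/ 7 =92.57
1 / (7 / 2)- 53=-369 / 7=-52.71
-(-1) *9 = 9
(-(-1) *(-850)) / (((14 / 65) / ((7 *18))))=-497250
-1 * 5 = -5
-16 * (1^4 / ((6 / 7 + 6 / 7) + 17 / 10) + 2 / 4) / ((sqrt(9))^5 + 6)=-0.05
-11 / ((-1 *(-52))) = -0.21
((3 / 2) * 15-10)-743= -1461 / 2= -730.50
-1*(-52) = 52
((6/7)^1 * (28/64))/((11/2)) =3/44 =0.07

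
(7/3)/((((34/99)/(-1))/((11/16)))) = -2541/544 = -4.67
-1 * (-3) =3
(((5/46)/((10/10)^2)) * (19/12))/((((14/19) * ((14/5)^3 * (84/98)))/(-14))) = -225625/1298304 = -0.17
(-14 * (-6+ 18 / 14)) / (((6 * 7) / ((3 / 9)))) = 0.52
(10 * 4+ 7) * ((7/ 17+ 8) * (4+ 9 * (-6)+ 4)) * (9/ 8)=-1391247/ 68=-20459.51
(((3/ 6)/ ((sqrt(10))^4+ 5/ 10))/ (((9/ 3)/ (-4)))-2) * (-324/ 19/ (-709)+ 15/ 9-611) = 1222.66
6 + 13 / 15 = 103 / 15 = 6.87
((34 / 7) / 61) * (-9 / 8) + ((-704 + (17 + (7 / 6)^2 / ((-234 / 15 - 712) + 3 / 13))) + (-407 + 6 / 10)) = -1093.49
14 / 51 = 0.27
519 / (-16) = -519 / 16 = -32.44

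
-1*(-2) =2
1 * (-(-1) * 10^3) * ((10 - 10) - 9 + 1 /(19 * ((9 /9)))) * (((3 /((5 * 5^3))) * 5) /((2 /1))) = -2040 /19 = -107.37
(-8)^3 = -512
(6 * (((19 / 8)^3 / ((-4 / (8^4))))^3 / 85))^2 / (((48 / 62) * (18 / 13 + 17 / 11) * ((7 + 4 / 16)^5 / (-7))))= -317637506540616129184293428035584 / 62092888588975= -5115521499462254904.92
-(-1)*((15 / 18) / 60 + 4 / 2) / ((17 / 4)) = 145 / 306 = 0.47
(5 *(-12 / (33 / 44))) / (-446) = 40 / 223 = 0.18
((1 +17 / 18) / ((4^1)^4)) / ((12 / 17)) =0.01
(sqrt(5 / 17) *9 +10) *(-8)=-80 -72 *sqrt(85) / 17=-119.05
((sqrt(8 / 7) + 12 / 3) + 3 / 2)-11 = -11 / 2 + 2 * sqrt(14) / 7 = -4.43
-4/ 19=-0.21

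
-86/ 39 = -2.21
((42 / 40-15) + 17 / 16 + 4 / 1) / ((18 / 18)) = -8.89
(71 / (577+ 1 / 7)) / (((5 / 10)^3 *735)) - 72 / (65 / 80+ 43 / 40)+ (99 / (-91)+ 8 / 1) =-3250906702 / 104088075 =-31.23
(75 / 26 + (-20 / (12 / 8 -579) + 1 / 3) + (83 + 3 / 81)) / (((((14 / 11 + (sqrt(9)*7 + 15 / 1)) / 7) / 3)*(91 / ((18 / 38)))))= 4664299 / 18431140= 0.25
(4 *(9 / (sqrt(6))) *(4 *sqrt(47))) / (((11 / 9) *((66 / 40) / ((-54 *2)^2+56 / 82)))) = 688682880 *sqrt(282) / 4961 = 2331173.59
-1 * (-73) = 73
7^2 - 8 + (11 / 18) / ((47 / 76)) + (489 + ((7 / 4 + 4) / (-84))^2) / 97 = 8068576693 / 171564288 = 47.03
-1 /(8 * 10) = -1 /80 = -0.01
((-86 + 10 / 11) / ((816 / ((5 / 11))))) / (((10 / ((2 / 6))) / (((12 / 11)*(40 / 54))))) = -260 / 203643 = -0.00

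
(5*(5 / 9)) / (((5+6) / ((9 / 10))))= 5 / 22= 0.23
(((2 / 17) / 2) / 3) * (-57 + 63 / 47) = -872 / 799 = -1.09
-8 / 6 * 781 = -3124 / 3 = -1041.33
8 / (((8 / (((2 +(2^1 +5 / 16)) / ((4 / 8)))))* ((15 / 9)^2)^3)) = 50301 / 125000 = 0.40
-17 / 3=-5.67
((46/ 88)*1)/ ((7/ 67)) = 1541/ 308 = 5.00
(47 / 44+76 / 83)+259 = 953113 / 3652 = 260.98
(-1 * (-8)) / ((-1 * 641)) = -8 / 641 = -0.01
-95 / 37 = -2.57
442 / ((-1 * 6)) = -221 / 3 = -73.67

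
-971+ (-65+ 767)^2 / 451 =54883 / 451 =121.69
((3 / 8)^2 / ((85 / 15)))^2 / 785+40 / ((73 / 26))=966408654817 / 67834449920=14.25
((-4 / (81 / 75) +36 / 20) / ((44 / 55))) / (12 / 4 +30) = -257 / 3564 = -0.07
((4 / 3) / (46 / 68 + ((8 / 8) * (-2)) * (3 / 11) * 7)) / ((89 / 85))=-25432 / 62745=-0.41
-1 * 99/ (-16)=99/ 16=6.19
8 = 8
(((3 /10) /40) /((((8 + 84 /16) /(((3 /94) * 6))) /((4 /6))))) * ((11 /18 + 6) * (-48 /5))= -1428 /311375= -0.00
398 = 398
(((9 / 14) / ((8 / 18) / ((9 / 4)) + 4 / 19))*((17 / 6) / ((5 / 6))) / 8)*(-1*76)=-4473873 / 87920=-50.89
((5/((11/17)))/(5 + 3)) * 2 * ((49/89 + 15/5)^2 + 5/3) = 28829705/1045572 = 27.57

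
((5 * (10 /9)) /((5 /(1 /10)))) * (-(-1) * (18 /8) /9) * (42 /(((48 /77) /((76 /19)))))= 539 /72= 7.49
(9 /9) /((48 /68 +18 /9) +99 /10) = 170 /2143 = 0.08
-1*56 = -56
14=14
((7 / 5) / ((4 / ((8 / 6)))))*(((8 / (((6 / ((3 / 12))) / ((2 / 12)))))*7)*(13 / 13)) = 49 / 270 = 0.18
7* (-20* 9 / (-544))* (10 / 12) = 525 / 272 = 1.93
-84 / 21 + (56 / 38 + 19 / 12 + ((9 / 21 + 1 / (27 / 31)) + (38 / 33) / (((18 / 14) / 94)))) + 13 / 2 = 14429287 / 158004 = 91.32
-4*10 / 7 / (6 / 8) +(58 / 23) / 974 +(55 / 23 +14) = 2064028 / 235221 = 8.77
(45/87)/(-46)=-15/1334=-0.01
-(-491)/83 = 491/83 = 5.92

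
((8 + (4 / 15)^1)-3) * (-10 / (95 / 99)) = -54.88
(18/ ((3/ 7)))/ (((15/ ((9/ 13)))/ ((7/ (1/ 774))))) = 682668/ 65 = 10502.58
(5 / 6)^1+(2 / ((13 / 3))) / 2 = 83 / 78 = 1.06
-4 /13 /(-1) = 4 /13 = 0.31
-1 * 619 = -619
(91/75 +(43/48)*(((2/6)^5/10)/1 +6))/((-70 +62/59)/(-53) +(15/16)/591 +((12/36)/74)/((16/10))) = 87581667851293/17351352743400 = 5.05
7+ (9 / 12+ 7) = 59 / 4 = 14.75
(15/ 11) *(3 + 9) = 180/ 11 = 16.36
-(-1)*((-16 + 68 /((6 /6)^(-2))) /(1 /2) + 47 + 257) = 408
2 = 2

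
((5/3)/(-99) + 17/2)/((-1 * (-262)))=5039/155628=0.03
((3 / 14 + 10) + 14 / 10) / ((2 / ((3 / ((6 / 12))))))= 2439 / 70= 34.84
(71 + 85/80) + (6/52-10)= 62.18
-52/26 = -2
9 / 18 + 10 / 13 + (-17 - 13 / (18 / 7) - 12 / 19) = -47612 / 2223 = -21.42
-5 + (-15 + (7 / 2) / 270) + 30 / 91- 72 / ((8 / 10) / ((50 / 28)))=-1266209 / 7020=-180.37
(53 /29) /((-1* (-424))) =1 /232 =0.00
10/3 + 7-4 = 19/3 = 6.33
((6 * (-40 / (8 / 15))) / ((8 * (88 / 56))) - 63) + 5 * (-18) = -8307 / 44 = -188.80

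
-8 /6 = -4 /3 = -1.33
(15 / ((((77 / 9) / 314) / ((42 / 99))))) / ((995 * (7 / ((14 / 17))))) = 0.03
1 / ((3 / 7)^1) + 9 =34 / 3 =11.33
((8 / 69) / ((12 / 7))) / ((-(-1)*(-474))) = -7 / 49059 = -0.00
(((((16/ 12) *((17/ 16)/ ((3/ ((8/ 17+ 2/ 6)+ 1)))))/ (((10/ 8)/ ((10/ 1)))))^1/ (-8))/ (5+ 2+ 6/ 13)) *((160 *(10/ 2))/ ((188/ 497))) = -29720600/ 123093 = -241.45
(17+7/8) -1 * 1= 135/8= 16.88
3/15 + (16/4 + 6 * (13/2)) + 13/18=3953/90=43.92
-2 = -2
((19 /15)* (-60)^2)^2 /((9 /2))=4620800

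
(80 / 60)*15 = 20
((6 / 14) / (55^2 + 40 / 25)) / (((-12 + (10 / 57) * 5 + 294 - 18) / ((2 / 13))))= 855 / 10395750547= 0.00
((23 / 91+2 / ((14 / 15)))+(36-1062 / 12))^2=2510.45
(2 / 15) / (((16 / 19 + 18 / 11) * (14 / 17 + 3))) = 3553 / 252525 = 0.01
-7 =-7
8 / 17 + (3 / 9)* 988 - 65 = 13505 / 51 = 264.80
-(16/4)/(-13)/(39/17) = 68/507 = 0.13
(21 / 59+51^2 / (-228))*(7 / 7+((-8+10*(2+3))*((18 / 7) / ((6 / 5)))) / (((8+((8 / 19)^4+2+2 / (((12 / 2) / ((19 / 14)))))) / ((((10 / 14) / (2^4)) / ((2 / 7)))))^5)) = -16165507661322510623797967893554020597784314092041 / 1462681993583500521512924204824130064662388539392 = -11.05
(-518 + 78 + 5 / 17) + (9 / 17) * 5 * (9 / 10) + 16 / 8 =-14801 / 34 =-435.32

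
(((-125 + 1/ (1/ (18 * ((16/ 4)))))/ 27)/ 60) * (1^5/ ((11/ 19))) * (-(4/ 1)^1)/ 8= 1007/ 35640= 0.03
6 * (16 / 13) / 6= 16 / 13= 1.23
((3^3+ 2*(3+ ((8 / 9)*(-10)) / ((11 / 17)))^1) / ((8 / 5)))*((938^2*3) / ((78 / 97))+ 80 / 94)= 2742664725365 / 241956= 11335386.29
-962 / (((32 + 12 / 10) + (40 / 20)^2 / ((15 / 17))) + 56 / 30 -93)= 4810 / 267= 18.01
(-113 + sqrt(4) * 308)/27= 503/27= 18.63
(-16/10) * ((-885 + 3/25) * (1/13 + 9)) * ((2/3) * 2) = 27844224/1625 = 17134.91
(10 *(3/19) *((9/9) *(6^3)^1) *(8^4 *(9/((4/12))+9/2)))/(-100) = -41803776/95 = -440039.75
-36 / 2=-18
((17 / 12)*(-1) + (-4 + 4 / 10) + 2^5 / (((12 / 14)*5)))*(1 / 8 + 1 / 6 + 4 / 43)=19453 / 20640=0.94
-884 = -884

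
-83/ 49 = -1.69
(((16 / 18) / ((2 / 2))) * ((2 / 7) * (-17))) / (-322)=136 / 10143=0.01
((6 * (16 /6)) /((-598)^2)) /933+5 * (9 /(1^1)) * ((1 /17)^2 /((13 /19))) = 5485887211 /24105817437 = 0.23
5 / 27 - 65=-1750 / 27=-64.81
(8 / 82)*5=20 / 41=0.49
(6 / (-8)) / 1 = -3 / 4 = -0.75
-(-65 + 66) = -1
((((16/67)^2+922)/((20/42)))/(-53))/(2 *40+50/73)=-3172630881/7006655650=-0.45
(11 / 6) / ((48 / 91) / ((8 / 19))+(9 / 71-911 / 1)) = -6461 / 3205668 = -0.00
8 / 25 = 0.32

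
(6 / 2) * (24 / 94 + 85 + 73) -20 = 21374 / 47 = 454.77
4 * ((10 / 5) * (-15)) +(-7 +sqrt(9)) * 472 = -2008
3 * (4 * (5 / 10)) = 6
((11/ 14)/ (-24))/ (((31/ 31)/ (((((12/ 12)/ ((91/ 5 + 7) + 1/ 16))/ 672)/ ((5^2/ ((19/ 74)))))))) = -209/ 10552530240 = -0.00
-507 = -507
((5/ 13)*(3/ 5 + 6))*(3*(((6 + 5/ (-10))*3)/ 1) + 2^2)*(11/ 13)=38841/ 338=114.91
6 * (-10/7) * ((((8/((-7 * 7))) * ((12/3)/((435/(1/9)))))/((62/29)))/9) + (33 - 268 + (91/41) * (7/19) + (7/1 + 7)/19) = -156625890286/670931667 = -233.45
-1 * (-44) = 44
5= 5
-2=-2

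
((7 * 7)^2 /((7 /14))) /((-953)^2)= 4802 /908209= 0.01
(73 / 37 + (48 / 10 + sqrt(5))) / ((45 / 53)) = 10.61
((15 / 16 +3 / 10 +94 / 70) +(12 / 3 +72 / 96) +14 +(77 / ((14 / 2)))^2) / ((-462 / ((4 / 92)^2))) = -15941 / 27372576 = -0.00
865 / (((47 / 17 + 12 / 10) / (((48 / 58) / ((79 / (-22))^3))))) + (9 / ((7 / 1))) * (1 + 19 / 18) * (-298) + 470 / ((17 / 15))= -216036284727737 / 573397947493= -376.77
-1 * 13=-13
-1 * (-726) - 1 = 725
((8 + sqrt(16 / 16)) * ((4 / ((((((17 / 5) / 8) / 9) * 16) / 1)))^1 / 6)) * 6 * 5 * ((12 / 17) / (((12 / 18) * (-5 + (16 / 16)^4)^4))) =0.99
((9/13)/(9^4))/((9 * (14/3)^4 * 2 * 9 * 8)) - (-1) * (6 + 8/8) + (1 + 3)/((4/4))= 64076044033/5825094912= 11.00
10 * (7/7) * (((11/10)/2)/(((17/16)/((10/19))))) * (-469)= -412720/323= -1277.77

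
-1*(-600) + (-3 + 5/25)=2986/5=597.20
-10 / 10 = -1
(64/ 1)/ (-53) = -64/ 53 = -1.21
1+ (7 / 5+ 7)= 47 / 5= 9.40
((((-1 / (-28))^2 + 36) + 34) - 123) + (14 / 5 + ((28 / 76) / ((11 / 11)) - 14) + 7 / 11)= -51773531 / 819280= -63.19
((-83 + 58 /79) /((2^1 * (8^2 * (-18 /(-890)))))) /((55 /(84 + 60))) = -83.20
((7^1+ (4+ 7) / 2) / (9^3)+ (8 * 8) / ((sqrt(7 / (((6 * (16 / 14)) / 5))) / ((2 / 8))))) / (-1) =-64 * sqrt(15) / 35 - 25 / 1458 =-7.10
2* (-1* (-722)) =1444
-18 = -18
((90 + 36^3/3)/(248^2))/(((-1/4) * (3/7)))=-18249/7688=-2.37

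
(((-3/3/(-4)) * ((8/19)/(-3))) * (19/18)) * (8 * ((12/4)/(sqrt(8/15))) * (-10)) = 20 * sqrt(30)/9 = 12.17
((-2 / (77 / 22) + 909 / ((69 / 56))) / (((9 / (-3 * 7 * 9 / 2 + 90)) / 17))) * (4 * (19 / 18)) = -26456.13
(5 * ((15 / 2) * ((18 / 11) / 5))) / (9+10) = 135 / 209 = 0.65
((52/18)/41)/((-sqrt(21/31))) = -26 * sqrt(651)/7749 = -0.09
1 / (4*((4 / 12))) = 3 / 4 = 0.75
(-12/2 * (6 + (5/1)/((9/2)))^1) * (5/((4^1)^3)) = -10/3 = -3.33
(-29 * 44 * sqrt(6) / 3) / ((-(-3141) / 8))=-10208 * sqrt(6) / 9423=-2.65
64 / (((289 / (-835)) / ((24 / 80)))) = -16032 / 289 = -55.47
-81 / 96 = -27 / 32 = -0.84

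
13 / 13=1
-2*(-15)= 30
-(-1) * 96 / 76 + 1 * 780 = 14844 / 19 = 781.26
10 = 10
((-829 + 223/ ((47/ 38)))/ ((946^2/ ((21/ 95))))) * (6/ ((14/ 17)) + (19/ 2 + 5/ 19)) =-82960569/ 30368079544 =-0.00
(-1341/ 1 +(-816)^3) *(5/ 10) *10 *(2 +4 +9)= -40750487775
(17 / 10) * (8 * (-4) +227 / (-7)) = -7667 / 70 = -109.53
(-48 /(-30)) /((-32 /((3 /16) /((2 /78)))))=-117 /320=-0.37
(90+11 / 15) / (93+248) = 1361 / 5115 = 0.27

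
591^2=349281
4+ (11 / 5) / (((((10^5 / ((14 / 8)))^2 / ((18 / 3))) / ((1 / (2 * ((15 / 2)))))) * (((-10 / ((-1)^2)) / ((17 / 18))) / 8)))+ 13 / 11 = 2564999999899207 / 495000000000000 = 5.18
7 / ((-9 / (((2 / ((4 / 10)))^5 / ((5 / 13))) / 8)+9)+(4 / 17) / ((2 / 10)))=966875 / 1404401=0.69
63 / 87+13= 398 / 29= 13.72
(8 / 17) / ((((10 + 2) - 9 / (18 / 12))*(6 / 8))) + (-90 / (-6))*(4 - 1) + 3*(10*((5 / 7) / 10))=50602 / 1071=47.25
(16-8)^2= 64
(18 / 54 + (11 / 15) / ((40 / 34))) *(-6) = -287 / 50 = -5.74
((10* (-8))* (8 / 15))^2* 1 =16384 / 9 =1820.44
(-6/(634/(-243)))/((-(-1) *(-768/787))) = -191241/81152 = -2.36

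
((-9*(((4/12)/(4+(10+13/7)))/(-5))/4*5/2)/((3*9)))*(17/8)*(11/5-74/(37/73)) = -85561/319680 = -0.27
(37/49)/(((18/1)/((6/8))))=37/1176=0.03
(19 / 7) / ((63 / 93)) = 589 / 147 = 4.01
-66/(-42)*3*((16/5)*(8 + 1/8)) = 858/7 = 122.57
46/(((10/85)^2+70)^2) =1920983/204707378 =0.01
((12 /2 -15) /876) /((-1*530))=3 /154760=0.00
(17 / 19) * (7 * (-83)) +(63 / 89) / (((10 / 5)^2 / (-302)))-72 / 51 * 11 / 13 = -429379361 / 747422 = -574.48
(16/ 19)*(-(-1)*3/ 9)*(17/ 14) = 136/ 399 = 0.34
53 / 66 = 0.80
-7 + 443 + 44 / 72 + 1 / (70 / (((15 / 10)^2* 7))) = 157261 / 360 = 436.84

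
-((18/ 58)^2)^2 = -6561/ 707281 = -0.01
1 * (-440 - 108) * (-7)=3836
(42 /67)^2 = 0.39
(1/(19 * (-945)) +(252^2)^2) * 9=72408170177279/1995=36294822144.00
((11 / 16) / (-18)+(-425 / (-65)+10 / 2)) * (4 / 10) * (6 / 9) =43057 / 14040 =3.07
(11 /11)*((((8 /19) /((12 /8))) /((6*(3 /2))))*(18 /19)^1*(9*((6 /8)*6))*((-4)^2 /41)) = 6912 /14801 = 0.47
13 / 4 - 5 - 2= -15 / 4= -3.75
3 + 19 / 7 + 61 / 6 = 667 / 42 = 15.88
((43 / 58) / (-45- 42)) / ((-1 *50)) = 0.00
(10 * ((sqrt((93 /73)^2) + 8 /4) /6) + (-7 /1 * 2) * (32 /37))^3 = -156564673565273 /532031708727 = -294.28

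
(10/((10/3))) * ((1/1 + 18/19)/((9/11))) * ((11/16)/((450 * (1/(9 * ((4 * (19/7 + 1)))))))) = 58201/39900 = 1.46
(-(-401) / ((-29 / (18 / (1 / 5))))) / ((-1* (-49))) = -36090 / 1421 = -25.40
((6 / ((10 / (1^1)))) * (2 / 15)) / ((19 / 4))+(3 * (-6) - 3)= -9967 / 475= -20.98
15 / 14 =1.07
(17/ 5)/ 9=17/ 45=0.38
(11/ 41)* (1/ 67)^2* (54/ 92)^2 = 8019/ 389447684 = 0.00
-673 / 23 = -29.26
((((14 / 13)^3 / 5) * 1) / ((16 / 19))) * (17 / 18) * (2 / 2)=110789 / 395460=0.28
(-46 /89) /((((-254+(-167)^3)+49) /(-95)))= -0.00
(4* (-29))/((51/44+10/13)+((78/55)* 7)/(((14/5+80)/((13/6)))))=-13734864/259079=-53.01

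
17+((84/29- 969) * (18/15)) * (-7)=1179179/145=8132.27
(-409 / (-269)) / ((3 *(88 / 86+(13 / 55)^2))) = 53200675 / 113276169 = 0.47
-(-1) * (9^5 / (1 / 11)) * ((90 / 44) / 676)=2657205 / 1352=1965.39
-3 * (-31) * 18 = 1674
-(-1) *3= 3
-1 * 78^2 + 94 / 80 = -243313 / 40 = -6082.82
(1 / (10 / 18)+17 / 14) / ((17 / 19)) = 4009 / 1190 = 3.37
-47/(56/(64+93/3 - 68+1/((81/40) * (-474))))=-24360053/1075032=-22.66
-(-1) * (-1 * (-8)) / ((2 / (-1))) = -4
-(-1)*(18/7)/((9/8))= 16/7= 2.29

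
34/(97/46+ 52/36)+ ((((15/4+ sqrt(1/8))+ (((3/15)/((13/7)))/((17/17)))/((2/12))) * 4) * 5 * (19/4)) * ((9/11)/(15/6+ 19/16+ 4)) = 1140 * sqrt(2)/451+ 465876072/8624473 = 57.59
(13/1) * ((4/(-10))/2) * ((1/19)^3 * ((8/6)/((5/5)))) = -52/102885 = -0.00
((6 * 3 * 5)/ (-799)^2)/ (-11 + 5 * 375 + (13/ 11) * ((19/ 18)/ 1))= 17820/ 235773618919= 0.00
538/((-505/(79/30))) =-21251/7575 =-2.81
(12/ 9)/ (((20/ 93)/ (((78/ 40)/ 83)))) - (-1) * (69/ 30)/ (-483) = 24559/ 174300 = 0.14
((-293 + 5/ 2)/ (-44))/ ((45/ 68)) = 9.98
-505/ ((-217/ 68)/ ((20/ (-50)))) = -13736/ 217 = -63.30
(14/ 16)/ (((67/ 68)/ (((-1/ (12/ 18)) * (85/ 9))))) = -10115/ 804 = -12.58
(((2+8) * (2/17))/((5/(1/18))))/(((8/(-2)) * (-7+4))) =1/918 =0.00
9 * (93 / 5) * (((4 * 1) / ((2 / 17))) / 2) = 14229 / 5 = 2845.80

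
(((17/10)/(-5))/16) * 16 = -17/50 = -0.34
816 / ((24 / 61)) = 2074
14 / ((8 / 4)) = 7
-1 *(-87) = 87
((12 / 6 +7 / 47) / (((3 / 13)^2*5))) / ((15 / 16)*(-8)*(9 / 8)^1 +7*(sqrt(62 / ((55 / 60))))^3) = 363501424 / 80933703853329 +166886207488*sqrt(2046) / 3642016673399805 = 0.00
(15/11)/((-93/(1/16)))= -5/5456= -0.00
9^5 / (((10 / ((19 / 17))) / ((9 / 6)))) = 3365793 / 340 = 9899.39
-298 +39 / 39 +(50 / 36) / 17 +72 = -68825 / 306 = -224.92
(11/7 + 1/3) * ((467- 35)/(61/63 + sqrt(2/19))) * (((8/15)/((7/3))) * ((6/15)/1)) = 192264192/2196635- 1492992 * sqrt(38)/313805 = 58.20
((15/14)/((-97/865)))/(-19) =12975/25802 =0.50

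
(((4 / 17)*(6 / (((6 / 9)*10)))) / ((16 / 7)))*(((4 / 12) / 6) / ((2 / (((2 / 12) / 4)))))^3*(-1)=-7 / 48731258880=-0.00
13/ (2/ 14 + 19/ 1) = 91/ 134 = 0.68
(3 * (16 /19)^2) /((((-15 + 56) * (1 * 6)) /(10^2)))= 12800 /14801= 0.86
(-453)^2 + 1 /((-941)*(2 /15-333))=964156633332 /4698413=205209.00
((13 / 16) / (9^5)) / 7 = 13 / 6613488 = 0.00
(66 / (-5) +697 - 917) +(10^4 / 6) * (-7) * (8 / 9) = -1431482 / 135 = -10603.57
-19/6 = -3.17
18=18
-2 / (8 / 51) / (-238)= 3 / 56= 0.05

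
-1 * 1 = -1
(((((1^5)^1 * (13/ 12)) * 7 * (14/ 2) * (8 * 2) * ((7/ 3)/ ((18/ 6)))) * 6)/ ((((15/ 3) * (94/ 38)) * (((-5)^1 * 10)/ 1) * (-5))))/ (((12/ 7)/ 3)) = 593047/ 264375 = 2.24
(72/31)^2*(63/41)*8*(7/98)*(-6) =-1119744/39401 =-28.42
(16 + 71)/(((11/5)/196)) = 85260/11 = 7750.91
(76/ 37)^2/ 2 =2888/ 1369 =2.11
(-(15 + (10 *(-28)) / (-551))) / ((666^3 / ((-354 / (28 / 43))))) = 21678665 / 759593198448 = 0.00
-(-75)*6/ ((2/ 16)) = 3600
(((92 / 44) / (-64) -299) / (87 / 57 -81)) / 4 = 3999861 / 4252160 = 0.94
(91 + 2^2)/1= 95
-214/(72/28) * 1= -749/9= -83.22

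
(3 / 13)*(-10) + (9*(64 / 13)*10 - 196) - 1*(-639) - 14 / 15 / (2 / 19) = 170606 / 195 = 874.90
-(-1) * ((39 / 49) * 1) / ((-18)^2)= 13 / 5292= 0.00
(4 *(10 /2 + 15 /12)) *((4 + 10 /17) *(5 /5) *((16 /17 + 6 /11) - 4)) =-916500 /3179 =-288.30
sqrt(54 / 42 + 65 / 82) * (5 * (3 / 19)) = 15 * sqrt(684782) / 10906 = 1.14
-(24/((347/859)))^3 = -8762201104896/41781923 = -209712.73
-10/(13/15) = -150/13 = -11.54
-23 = -23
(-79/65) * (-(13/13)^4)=79/65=1.22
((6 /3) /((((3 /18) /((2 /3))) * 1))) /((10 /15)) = 12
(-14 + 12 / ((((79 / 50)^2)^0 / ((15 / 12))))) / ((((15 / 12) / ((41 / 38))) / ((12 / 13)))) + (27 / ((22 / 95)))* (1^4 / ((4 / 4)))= 3189423 / 27170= 117.39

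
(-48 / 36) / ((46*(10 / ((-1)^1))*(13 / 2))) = 2 / 4485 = 0.00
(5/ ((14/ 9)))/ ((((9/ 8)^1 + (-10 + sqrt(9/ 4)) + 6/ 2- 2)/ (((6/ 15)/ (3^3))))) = -8/ 1071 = -0.01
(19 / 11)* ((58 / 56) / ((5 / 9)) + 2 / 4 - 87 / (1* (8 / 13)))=-739537 / 3080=-240.11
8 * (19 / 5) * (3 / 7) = 456 / 35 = 13.03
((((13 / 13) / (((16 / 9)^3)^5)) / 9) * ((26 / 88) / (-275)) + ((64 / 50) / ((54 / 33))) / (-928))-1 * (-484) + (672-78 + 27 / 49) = 38485049351100729172047149587 / 35682205756249057662074880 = 1078.55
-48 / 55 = -0.87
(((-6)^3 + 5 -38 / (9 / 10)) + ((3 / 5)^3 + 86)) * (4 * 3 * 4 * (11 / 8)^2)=-11366861 / 750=-15155.81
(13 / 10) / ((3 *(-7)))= -13 / 210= -0.06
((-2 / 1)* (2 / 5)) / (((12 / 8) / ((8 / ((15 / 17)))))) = -1088 / 225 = -4.84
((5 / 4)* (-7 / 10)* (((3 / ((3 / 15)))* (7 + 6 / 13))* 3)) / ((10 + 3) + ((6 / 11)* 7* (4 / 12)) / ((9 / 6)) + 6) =-14.80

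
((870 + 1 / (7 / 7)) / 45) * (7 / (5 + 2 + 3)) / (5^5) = 6097 / 1406250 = 0.00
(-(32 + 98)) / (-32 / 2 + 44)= -65 / 14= -4.64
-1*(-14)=14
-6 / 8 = -3 / 4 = -0.75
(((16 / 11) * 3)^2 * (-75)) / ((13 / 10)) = -1728000 / 1573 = -1098.54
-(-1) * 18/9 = 2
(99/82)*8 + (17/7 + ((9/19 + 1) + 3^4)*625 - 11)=281086553/5453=51547.14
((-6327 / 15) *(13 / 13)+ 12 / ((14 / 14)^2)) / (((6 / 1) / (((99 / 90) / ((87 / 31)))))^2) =-79419923 / 45414000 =-1.75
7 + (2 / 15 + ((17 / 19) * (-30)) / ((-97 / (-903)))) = -6710749 / 27645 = -242.75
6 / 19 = 0.32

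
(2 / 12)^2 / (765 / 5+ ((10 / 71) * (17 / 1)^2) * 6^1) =71 / 1015308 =0.00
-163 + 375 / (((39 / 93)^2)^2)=341664932 / 28561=11962.64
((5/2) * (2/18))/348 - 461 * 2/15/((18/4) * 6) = -2.28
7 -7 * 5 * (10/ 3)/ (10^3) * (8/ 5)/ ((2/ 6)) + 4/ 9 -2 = 1099/ 225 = 4.88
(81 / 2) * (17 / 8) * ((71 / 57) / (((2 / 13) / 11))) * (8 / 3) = 1553409 / 76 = 20439.59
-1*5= -5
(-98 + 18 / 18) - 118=-215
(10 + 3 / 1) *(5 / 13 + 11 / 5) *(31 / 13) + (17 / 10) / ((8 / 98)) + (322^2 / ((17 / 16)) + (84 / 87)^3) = 21061150648209 / 215598760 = 97686.79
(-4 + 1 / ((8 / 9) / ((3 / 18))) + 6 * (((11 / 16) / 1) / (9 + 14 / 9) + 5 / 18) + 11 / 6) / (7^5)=17 / 3649520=0.00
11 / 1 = 11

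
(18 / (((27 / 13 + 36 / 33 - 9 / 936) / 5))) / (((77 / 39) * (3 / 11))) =1338480 / 25291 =52.92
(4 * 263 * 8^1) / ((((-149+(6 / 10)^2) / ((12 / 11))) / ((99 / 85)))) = -1136160 / 15793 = -71.94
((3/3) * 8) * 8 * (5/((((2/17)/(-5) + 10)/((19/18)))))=16150/477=33.86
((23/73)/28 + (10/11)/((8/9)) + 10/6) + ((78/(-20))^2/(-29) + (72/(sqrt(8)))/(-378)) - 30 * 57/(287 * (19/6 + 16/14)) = 288003173617/362906936700 - sqrt(2)/21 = 0.73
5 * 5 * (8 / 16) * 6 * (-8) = -600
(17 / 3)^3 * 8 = 39304 / 27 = 1455.70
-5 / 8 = -0.62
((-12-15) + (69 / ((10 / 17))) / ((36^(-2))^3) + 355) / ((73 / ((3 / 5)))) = 3830048525112 / 1825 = 2098656726.09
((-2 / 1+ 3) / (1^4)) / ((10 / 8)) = 4 / 5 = 0.80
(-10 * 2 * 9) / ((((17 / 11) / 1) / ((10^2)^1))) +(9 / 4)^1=-791847 / 68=-11644.81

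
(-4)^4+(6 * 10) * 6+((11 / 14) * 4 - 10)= 4264 / 7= 609.14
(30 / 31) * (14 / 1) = 420 / 31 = 13.55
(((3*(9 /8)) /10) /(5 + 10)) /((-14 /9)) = -81 /5600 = -0.01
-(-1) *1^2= 1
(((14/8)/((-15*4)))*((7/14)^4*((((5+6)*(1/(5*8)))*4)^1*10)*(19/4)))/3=-1463/46080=-0.03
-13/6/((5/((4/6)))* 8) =-13/360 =-0.04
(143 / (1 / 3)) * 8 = 3432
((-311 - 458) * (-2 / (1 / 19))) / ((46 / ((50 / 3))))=730550 / 69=10587.68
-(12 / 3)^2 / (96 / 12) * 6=-12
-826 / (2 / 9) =-3717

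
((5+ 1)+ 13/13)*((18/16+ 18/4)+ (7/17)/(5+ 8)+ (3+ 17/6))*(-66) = -4692611/884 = -5308.38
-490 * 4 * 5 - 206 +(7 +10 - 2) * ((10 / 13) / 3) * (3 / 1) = -129928 / 13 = -9994.46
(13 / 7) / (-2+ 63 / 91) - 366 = -43723 / 119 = -367.42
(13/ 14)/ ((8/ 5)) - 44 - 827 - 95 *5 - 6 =-151359/ 112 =-1351.42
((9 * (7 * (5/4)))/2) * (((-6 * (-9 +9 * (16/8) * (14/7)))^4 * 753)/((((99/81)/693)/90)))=1042080260753945700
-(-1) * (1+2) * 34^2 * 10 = 34680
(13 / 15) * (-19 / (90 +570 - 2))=-247 / 9870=-0.03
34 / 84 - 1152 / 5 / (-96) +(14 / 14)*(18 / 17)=13793 / 3570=3.86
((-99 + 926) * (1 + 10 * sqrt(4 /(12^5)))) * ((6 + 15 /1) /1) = 28945 * sqrt(3) /72 + 17367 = 18063.31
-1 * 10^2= -100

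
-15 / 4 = -3.75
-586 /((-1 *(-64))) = -293 /32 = -9.16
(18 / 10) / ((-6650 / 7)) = -9 / 4750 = -0.00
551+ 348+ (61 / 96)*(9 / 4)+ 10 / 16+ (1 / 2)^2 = 901.30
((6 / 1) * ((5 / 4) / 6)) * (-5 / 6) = -25 / 24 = -1.04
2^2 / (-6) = -2 / 3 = -0.67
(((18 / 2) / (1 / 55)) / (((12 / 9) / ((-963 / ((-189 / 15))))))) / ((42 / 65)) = 43912.31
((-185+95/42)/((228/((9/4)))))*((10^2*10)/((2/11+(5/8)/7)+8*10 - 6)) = -21106250/869269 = -24.28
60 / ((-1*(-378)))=0.16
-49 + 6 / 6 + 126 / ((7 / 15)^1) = 222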